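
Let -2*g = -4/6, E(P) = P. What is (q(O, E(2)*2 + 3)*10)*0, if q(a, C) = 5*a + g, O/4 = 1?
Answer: 0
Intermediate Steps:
O = 4 (O = 4*1 = 4)
g = ⅓ (g = -(-2)/6 = -½*(-⅔) = ⅓ ≈ 0.33333)
q(a, C) = ⅓ + 5*a (q(a, C) = 5*a + ⅓ = ⅓ + 5*a)
(q(O, E(2)*2 + 3)*10)*0 = ((⅓ + 5*4)*10)*0 = ((⅓ + 20)*10)*0 = ((61/3)*10)*0 = (610/3)*0 = 0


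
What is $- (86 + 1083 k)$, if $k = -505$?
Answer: $546829$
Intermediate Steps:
$- (86 + 1083 k) = - (86 + 1083 \left(-505\right)) = - (86 - 546915) = \left(-1\right) \left(-546829\right) = 546829$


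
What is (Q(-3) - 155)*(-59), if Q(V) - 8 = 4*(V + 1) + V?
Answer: 9322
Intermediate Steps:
Q(V) = 12 + 5*V (Q(V) = 8 + (4*(V + 1) + V) = 8 + (4*(1 + V) + V) = 8 + ((4 + 4*V) + V) = 8 + (4 + 5*V) = 12 + 5*V)
(Q(-3) - 155)*(-59) = ((12 + 5*(-3)) - 155)*(-59) = ((12 - 15) - 155)*(-59) = (-3 - 155)*(-59) = -158*(-59) = 9322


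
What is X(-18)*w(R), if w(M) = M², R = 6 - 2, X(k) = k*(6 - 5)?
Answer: -288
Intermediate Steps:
X(k) = k (X(k) = k*1 = k)
R = 4
X(-18)*w(R) = -18*4² = -18*16 = -288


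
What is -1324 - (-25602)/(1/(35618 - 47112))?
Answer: -294270712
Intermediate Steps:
-1324 - (-25602)/(1/(35618 - 47112)) = -1324 - (-25602)/(1/(-11494)) = -1324 - (-25602)/(-1/11494) = -1324 - (-25602)*(-11494) = -1324 - 1*294269388 = -1324 - 294269388 = -294270712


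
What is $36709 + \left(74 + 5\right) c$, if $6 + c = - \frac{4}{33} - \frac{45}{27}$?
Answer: $\frac{1191094}{33} \approx 36094.0$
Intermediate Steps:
$c = - \frac{257}{33}$ ($c = -6 - \left(\frac{4}{33} + \frac{5}{3}\right) = -6 - \frac{59}{33} = - \frac{257}{33} \approx -7.7879$)
$36709 + \left(74 + 5\right) c = 36709 + \left(74 + 5\right) \left(- \frac{257}{33}\right) = 36709 + 79 \left(- \frac{257}{33}\right) = 36709 - \frac{20303}{33} = \frac{1191094}{33}$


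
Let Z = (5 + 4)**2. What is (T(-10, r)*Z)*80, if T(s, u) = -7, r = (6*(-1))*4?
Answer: -45360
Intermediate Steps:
Z = 81 (Z = 9**2 = 81)
r = -24 (r = -6*4 = -24)
(T(-10, r)*Z)*80 = -7*81*80 = -567*80 = -45360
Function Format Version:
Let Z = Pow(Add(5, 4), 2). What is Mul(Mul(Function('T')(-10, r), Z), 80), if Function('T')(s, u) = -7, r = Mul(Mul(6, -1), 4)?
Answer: -45360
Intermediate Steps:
Z = 81 (Z = Pow(9, 2) = 81)
r = -24 (r = Mul(-6, 4) = -24)
Mul(Mul(Function('T')(-10, r), Z), 80) = Mul(Mul(-7, 81), 80) = Mul(-567, 80) = -45360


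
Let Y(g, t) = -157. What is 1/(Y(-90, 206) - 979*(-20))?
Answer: 1/19423 ≈ 5.1485e-5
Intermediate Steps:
1/(Y(-90, 206) - 979*(-20)) = 1/(-157 - 979*(-20)) = 1/(-157 + 19580) = 1/19423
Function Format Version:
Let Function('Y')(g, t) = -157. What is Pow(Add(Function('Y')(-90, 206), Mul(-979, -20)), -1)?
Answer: Rational(1, 19423) ≈ 5.1485e-5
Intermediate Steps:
Pow(Add(Function('Y')(-90, 206), Mul(-979, -20)), -1) = Pow(Add(-157, Mul(-979, -20)), -1) = Pow(Add(-157, 19580), -1) = Pow(19423, -1) = Rational(1, 19423)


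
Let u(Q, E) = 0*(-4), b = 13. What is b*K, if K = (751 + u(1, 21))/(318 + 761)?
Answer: 751/83 ≈ 9.0482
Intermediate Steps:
u(Q, E) = 0
K = 751/1079 (K = (751 + 0)/(318 + 761) = 751/1079 ≈ 0.69601)
b*K = 13*(751/1079) = 751/83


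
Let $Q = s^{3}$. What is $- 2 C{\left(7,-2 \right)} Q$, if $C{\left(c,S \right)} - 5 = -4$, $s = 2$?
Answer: $-16$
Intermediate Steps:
$C{\left(c,S \right)} = 1$ ($C{\left(c,S \right)} = 5 - 4 = 1$)
$Q = 8$ ($Q = 2^{3} = 8$)
$- 2 C{\left(7,-2 \right)} Q = \left(-2\right) 1 \cdot 8 = \left(-2\right) 8 = -16$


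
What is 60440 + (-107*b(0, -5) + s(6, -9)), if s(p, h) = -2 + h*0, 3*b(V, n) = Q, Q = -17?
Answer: 183133/3 ≈ 61044.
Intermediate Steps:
b(V, n) = -17/3 (b(V, n) = (1/3)*(-17) = -17/3)
s(p, h) = -2 (s(p, h) = -2 + 0 = -2)
60440 + (-107*b(0, -5) + s(6, -9)) = 60440 + (-107*(-17/3) - 2) = 60440 + (1819/3 - 2) = 60440 + 1813/3 = 183133/3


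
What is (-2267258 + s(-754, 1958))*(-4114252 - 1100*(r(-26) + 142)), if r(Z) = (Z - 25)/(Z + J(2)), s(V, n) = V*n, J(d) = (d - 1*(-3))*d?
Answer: 31999894730235/2 ≈ 1.6000e+13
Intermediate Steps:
J(d) = d*(3 + d) (J(d) = (d + 3)*d = (3 + d)*d = d*(3 + d))
r(Z) = (-25 + Z)/(10 + Z) (r(Z) = (Z - 25)/(Z + 2*(3 + 2)) = (-25 + Z)/(Z + 2*5) = (-25 + Z)/(Z + 10) = (-25 + Z)/(10 + Z))
(-2267258 + s(-754, 1958))*(-4114252 - 1100*(r(-26) + 142)) = (-2267258 - 754*1958)*(-4114252 - 1100*((-25 - 26)/(10 - 26) + 142)) = (-2267258 - 1476332)*(-4114252 - 1100*(-51/(-16) + 142)) = -3743590*(-4114252 - 1100*(-1/16*(-51) + 142)) = -3743590*(-4114252 - 1100*(51/16 + 142)) = -3743590*(-4114252 - 1100*2323/16) = -3743590*(-4114252 - 638825/4) = -3743590*(-17095833/4) = 31999894730235/2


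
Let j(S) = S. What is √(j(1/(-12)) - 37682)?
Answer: I*√1356555/6 ≈ 194.12*I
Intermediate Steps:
√(j(1/(-12)) - 37682) = √(1/(-12) - 37682) = √(-1/12 - 37682) = √(-452185/12) = I*√1356555/6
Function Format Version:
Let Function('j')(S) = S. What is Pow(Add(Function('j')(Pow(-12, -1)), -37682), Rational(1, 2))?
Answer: Mul(Rational(1, 6), I, Pow(1356555, Rational(1, 2))) ≈ Mul(194.12, I)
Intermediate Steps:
Pow(Add(Function('j')(Pow(-12, -1)), -37682), Rational(1, 2)) = Pow(Add(Pow(-12, -1), -37682), Rational(1, 2)) = Pow(Add(Rational(-1, 12), -37682), Rational(1, 2)) = Pow(Rational(-452185, 12), Rational(1, 2)) = Mul(Rational(1, 6), I, Pow(1356555, Rational(1, 2)))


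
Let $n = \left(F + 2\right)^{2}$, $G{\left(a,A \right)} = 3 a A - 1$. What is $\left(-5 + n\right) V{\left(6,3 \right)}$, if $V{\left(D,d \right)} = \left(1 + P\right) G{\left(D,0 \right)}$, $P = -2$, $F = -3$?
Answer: $-4$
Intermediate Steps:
$G{\left(a,A \right)} = -1 + 3 A a$ ($G{\left(a,A \right)} = 3 A a - 1 = -1 + 3 A a$)
$n = 1$ ($n = \left(-3 + 2\right)^{2} = \left(-1\right)^{2} = 1$)
$V{\left(D,d \right)} = 1$ ($V{\left(D,d \right)} = \left(1 - 2\right) \left(-1 + 3 \cdot 0 D\right) = - (-1 + 0) = \left(-1\right) \left(-1\right) = 1$)
$\left(-5 + n\right) V{\left(6,3 \right)} = \left(-5 + 1\right) 1 = \left(-4\right) 1 = -4$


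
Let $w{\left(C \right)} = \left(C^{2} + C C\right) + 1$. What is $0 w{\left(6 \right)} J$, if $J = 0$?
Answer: $0$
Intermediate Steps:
$w{\left(C \right)} = 1 + 2 C^{2}$ ($w{\left(C \right)} = \left(C^{2} + C^{2}\right) + 1 = 2 C^{2} + 1 = 1 + 2 C^{2}$)
$0 w{\left(6 \right)} J = 0 \left(1 + 2 \cdot 6^{2}\right) 0 = 0 \left(1 + 2 \cdot 36\right) 0 = 0 \left(1 + 72\right) 0 = 0 \cdot 73 \cdot 0 = 0 \cdot 0 = 0$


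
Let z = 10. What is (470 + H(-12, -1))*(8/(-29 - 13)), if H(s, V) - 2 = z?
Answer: -1928/21 ≈ -91.810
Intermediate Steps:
H(s, V) = 12 (H(s, V) = 2 + 10 = 12)
(470 + H(-12, -1))*(8/(-29 - 13)) = (470 + 12)*(8/(-29 - 13)) = 482*(8/(-42)) = 482*(-1/42*8) = 482*(-4/21) = -1928/21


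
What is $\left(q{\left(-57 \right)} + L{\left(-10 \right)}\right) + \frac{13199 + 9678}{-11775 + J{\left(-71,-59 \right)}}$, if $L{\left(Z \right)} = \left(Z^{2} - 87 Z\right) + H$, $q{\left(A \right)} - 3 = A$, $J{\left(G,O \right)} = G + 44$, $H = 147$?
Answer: $\frac{12522649}{11802} \approx 1061.1$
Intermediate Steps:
$J{\left(G,O \right)} = 44 + G$
$q{\left(A \right)} = 3 + A$
$L{\left(Z \right)} = 147 + Z^{2} - 87 Z$ ($L{\left(Z \right)} = \left(Z^{2} - 87 Z\right) + 147 = 147 + Z^{2} - 87 Z$)
$\left(q{\left(-57 \right)} + L{\left(-10 \right)}\right) + \frac{13199 + 9678}{-11775 + J{\left(-71,-59 \right)}} = \left(\left(3 - 57\right) + \left(147 + \left(-10\right)^{2} - -870\right)\right) + \frac{13199 + 9678}{-11775 + \left(44 - 71\right)} = \left(-54 + \left(147 + 100 + 870\right)\right) + \frac{22877}{-11775 - 27} = \left(-54 + 1117\right) + \frac{22877}{-11802} = 1063 + 22877 \left(- \frac{1}{11802}\right) = 1063 - \frac{22877}{11802} = \frac{12522649}{11802}$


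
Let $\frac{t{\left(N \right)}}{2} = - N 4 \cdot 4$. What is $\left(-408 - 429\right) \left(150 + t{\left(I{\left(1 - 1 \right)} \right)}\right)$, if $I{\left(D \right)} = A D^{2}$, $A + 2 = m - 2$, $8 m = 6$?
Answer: $-125550$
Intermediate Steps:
$m = \frac{3}{4}$ ($m = \frac{1}{8} \cdot 6 = \frac{3}{4} \approx 0.75$)
$A = - \frac{13}{4}$ ($A = -2 + \left(\frac{3}{4} - 2\right) = -2 - \frac{5}{4} = - \frac{13}{4} \approx -3.25$)
$I{\left(D \right)} = - \frac{13 D^{2}}{4}$
$t{\left(N \right)} = - 32 N$ ($t{\left(N \right)} = 2 - N 4 \cdot 4 = 2 - 4 N 4 = 2 \left(- 16 N\right) = - 32 N$)
$\left(-408 - 429\right) \left(150 + t{\left(I{\left(1 - 1 \right)} \right)}\right) = \left(-408 - 429\right) \left(150 - 32 \left(- \frac{13 \left(1 - 1\right)^{2}}{4}\right)\right) = - 837 \left(150 - 32 \left(- \frac{13 \cdot 0^{2}}{4}\right)\right) = - 837 \left(150 - 32 \left(\left(- \frac{13}{4}\right) 0\right)\right) = - 837 \left(150 - 0\right) = - 837 \left(150 + 0\right) = \left(-837\right) 150 = -125550$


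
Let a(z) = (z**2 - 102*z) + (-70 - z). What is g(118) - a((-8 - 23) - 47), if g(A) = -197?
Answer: -14245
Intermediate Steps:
a(z) = -70 + z**2 - 103*z
g(118) - a((-8 - 23) - 47) = -197 - (-70 + ((-8 - 23) - 47)**2 - 103*((-8 - 23) - 47)) = -197 - (-70 + (-31 - 47)**2 - 103*(-31 - 47)) = -197 - (-70 + (-78)**2 - 103*(-78)) = -197 - (-70 + 6084 + 8034) = -197 - 1*14048 = -197 - 14048 = -14245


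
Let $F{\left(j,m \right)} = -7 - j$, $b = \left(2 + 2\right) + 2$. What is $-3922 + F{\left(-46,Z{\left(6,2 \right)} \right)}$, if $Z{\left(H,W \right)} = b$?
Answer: $-3883$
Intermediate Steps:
$b = 6$ ($b = 4 + 2 = 6$)
$Z{\left(H,W \right)} = 6$
$-3922 + F{\left(-46,Z{\left(6,2 \right)} \right)} = -3922 - -39 = -3922 + \left(-7 + 46\right) = -3922 + 39 = -3883$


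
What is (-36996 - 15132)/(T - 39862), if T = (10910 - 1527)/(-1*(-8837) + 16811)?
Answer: 1336978944/1022371193 ≈ 1.3077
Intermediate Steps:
T = 9383/25648 (T = 9383/(8837 + 16811) = 9383/25648 ≈ 0.36584)
(-36996 - 15132)/(T - 39862) = (-36996 - 15132)/(9383/25648 - 39862) = -52128/(-1022371193/25648) = -52128*(-25648/1022371193) = 1336978944/1022371193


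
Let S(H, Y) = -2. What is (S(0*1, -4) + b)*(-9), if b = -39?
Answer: 369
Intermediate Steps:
(S(0*1, -4) + b)*(-9) = (-2 - 39)*(-9) = -41*(-9) = 369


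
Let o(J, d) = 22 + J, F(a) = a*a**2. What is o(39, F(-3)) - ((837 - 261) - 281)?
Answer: -234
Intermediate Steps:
F(a) = a**3
o(39, F(-3)) - ((837 - 261) - 281) = (22 + 39) - ((837 - 261) - 281) = 61 - (576 - 281) = 61 - 1*295 = 61 - 295 = -234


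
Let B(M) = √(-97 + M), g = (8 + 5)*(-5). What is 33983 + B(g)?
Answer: 33983 + 9*I*√2 ≈ 33983.0 + 12.728*I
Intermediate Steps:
g = -65 (g = 13*(-5) = -65)
33983 + B(g) = 33983 + √(-97 - 65) = 33983 + √(-162) = 33983 + 9*I*√2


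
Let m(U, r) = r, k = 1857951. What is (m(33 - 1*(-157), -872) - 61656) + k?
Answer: 1795423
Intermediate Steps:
(m(33 - 1*(-157), -872) - 61656) + k = (-872 - 61656) + 1857951 = -62528 + 1857951 = 1795423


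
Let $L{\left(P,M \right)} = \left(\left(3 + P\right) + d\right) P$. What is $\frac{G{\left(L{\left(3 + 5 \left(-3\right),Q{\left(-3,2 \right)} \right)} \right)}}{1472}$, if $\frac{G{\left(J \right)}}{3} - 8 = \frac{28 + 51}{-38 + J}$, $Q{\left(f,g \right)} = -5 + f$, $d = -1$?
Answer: $\frac{2205}{120704} \approx 0.018268$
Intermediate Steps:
$L{\left(P,M \right)} = P \left(2 + P\right)$ ($L{\left(P,M \right)} = \left(\left(3 + P\right) - 1\right) P = \left(2 + P\right) P = P \left(2 + P\right)$)
$G{\left(J \right)} = 24 + \frac{237}{-38 + J}$ ($G{\left(J \right)} = 24 + 3 \frac{28 + 51}{-38 + J} = 24 + 3 \frac{79}{-38 + J} = 24 + \frac{237}{-38 + J}$)
$\frac{G{\left(L{\left(3 + 5 \left(-3\right),Q{\left(-3,2 \right)} \right)} \right)}}{1472} = \frac{3 \frac{1}{-38 + \left(3 + 5 \left(-3\right)\right) \left(2 + \left(3 + 5 \left(-3\right)\right)\right)} \left(-225 + 8 \left(3 + 5 \left(-3\right)\right) \left(2 + \left(3 + 5 \left(-3\right)\right)\right)\right)}{1472} = \frac{3 \left(-225 + 8 \left(3 - 15\right) \left(2 + \left(3 - 15\right)\right)\right)}{-38 + \left(3 - 15\right) \left(2 + \left(3 - 15\right)\right)} \frac{1}{1472} = \frac{3 \left(-225 + 8 \left(- 12 \left(2 - 12\right)\right)\right)}{-38 - 12 \left(2 - 12\right)} \frac{1}{1472} = \frac{3 \left(-225 + 8 \left(\left(-12\right) \left(-10\right)\right)\right)}{-38 - -120} \cdot \frac{1}{1472} = \frac{3 \left(-225 + 8 \cdot 120\right)}{-38 + 120} \cdot \frac{1}{1472} = \frac{3 \left(-225 + 960\right)}{82} \cdot \frac{1}{1472} = 3 \cdot \frac{1}{82} \cdot 735 \cdot \frac{1}{1472} = \frac{2205}{82} \cdot \frac{1}{1472} = \frac{2205}{120704}$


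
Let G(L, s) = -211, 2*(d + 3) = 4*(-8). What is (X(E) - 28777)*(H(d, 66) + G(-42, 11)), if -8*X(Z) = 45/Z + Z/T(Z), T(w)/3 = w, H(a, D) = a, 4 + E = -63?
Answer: 1330358755/201 ≈ 6.6187e+6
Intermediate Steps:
E = -67 (E = -4 - 63 = -67)
d = -19 (d = -3 + (4*(-8))/2 = -3 + (½)*(-32) = -3 - 16 = -19)
T(w) = 3*w
X(Z) = -1/24 - 45/(8*Z) (X(Z) = -(45/Z + Z/((3*Z)))/8 = -(45/Z + Z*(1/(3*Z)))/8 = -(45/Z + ⅓)/8 = -(⅓ + 45/Z)/8 = -1/24 - 45/(8*Z))
(X(E) - 28777)*(H(d, 66) + G(-42, 11)) = ((1/24)*(-135 - 1*(-67))/(-67) - 28777)*(-19 - 211) = ((1/24)*(-1/67)*(-135 + 67) - 28777)*(-230) = ((1/24)*(-1/67)*(-68) - 28777)*(-230) = (17/402 - 28777)*(-230) = -11568337/402*(-230) = 1330358755/201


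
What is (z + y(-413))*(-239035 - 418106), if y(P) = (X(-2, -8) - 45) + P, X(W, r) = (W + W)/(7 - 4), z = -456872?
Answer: 300531169718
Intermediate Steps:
X(W, r) = 2*W/3 (X(W, r) = (2*W)/3 = (2*W)*(⅓) = 2*W/3)
y(P) = -139/3 + P (y(P) = ((⅔)*(-2) - 45) + P = (-4/3 - 45) + P = -139/3 + P)
(z + y(-413))*(-239035 - 418106) = (-456872 + (-139/3 - 413))*(-239035 - 418106) = (-456872 - 1378/3)*(-657141) = -1371994/3*(-657141) = 300531169718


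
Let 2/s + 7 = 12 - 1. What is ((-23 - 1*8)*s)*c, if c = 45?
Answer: -1395/2 ≈ -697.50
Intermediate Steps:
s = ½ (s = 2/(-7 + (12 - 1)) = 2/(-7 + 11) = 2/4 = 2*(¼) = ½ ≈ 0.50000)
((-23 - 1*8)*s)*c = ((-23 - 1*8)*(½))*45 = ((-23 - 8)*(½))*45 = -31*½*45 = -31/2*45 = -1395/2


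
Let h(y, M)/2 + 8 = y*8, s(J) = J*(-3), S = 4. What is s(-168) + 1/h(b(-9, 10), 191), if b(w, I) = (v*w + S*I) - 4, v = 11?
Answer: 516095/1024 ≈ 504.00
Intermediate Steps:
b(w, I) = -4 + 4*I + 11*w (b(w, I) = (11*w + 4*I) - 4 = (4*I + 11*w) - 4 = -4 + 4*I + 11*w)
s(J) = -3*J
h(y, M) = -16 + 16*y (h(y, M) = -16 + 2*(y*8) = -16 + 2*(8*y) = -16 + 16*y)
s(-168) + 1/h(b(-9, 10), 191) = -3*(-168) + 1/(-16 + 16*(-4 + 4*10 + 11*(-9))) = 504 + 1/(-16 + 16*(-4 + 40 - 99)) = 504 + 1/(-16 + 16*(-63)) = 504 + 1/(-16 - 1008) = 504 + 1/(-1024) = 504 - 1/1024 = 516095/1024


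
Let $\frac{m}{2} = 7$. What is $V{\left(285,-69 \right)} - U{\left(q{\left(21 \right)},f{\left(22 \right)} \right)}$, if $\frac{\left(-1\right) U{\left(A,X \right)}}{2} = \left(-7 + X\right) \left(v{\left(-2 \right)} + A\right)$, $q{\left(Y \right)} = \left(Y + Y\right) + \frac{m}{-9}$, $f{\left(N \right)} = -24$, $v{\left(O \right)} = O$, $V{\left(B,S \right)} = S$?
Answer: $- \frac{22073}{9} \approx -2452.6$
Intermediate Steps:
$m = 14$ ($m = 2 \cdot 7 = 14$)
$q{\left(Y \right)} = - \frac{14}{9} + 2 Y$ ($q{\left(Y \right)} = \left(Y + Y\right) + \frac{14}{-9} = 2 Y + 14 \left(- \frac{1}{9}\right) = 2 Y - \frac{14}{9} = - \frac{14}{9} + 2 Y$)
$U{\left(A,X \right)} = - 2 \left(-7 + X\right) \left(-2 + A\right)$
$V{\left(285,-69 \right)} - U{\left(q{\left(21 \right)},f{\left(22 \right)} \right)} = -69 - \left(-28 + 4 \left(-24\right) + 14 \left(- \frac{14}{9} + 2 \cdot 21\right) - 2 \left(- \frac{14}{9} + 2 \cdot 21\right) \left(-24\right)\right) = -69 - \left(-28 - 96 + 14 \left(- \frac{14}{9} + 42\right) - 2 \left(- \frac{14}{9} + 42\right) \left(-24\right)\right) = -69 - \left(-28 - 96 + 14 \cdot \frac{364}{9} - \frac{728}{9} \left(-24\right)\right) = -69 - \left(-28 - 96 + \frac{5096}{9} + \frac{5824}{3}\right) = -69 - \frac{21452}{9} = - \frac{22073}{9}$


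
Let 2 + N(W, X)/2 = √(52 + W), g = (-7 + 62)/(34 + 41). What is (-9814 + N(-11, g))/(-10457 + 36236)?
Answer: -9818/25779 + 2*√41/25779 ≈ -0.38036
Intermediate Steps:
g = 11/15 (g = 55/75 = 55*(1/75) = 11/15 ≈ 0.73333)
N(W, X) = -4 + 2*√(52 + W)
(-9814 + N(-11, g))/(-10457 + 36236) = (-9814 + (-4 + 2*√(52 - 11)))/(-10457 + 36236) = (-9814 + (-4 + 2*√41))/25779 = (-9818 + 2*√41)*(1/25779) = -9818/25779 + 2*√41/25779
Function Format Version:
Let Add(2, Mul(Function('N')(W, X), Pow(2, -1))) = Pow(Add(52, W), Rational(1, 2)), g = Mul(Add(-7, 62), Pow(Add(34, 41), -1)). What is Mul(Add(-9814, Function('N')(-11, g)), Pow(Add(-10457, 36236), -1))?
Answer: Add(Rational(-9818, 25779), Mul(Rational(2, 25779), Pow(41, Rational(1, 2)))) ≈ -0.38036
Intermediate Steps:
g = Rational(11, 15) (g = Mul(55, Pow(75, -1)) = Mul(55, Rational(1, 75)) = Rational(11, 15) ≈ 0.73333)
Function('N')(W, X) = Add(-4, Mul(2, Pow(Add(52, W), Rational(1, 2))))
Mul(Add(-9814, Function('N')(-11, g)), Pow(Add(-10457, 36236), -1)) = Mul(Add(-9814, Add(-4, Mul(2, Pow(Add(52, -11), Rational(1, 2))))), Pow(Add(-10457, 36236), -1)) = Mul(Add(-9814, Add(-4, Mul(2, Pow(41, Rational(1, 2))))), Pow(25779, -1)) = Mul(Add(-9818, Mul(2, Pow(41, Rational(1, 2)))), Rational(1, 25779)) = Add(Rational(-9818, 25779), Mul(Rational(2, 25779), Pow(41, Rational(1, 2))))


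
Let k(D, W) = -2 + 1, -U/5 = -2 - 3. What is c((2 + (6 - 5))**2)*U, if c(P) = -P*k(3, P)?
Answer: 225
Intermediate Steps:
U = 25 (U = -5*(-2 - 3) = -5*(-5) = 25)
k(D, W) = -1
c(P) = P (c(P) = -P*(-1) = -(-1)*P = P)
c((2 + (6 - 5))**2)*U = (2 + (6 - 5))**2*25 = (2 + 1)**2*25 = 3**2*25 = 9*25 = 225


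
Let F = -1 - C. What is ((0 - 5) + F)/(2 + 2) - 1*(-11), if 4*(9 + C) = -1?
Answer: 189/16 ≈ 11.813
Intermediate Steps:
C = -37/4 (C = -9 + (¼)*(-1) = -9 - ¼ = -37/4 ≈ -9.2500)
F = 33/4 (F = -1 - 1*(-37/4) = -1 + 37/4 = 33/4 ≈ 8.2500)
((0 - 5) + F)/(2 + 2) - 1*(-11) = ((0 - 5) + 33/4)/(2 + 2) - 1*(-11) = (-5 + 33/4)/4 + 11 = (13/4)*(¼) + 11 = 13/16 + 11 = 189/16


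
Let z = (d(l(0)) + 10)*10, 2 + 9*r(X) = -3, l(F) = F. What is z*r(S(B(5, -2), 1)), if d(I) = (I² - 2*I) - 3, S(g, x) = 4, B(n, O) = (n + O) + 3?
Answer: -350/9 ≈ -38.889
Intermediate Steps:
B(n, O) = 3 + O + n (B(n, O) = (O + n) + 3 = 3 + O + n)
d(I) = -3 + I² - 2*I
r(X) = -5/9 (r(X) = -2/9 + (⅑)*(-3) = -2/9 - ⅓ = -5/9)
z = 70 (z = ((-3 + 0² - 2*0) + 10)*10 = ((-3 + 0 + 0) + 10)*10 = (-3 + 10)*10 = 7*10 = 70)
z*r(S(B(5, -2), 1)) = 70*(-5/9) = -350/9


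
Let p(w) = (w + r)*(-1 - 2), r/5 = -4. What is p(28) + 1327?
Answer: 1303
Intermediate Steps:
r = -20 (r = 5*(-4) = -20)
p(w) = 60 - 3*w (p(w) = (w - 20)*(-1 - 2) = (-20 + w)*(-3) = 60 - 3*w)
p(28) + 1327 = (60 - 3*28) + 1327 = (60 - 84) + 1327 = -24 + 1327 = 1303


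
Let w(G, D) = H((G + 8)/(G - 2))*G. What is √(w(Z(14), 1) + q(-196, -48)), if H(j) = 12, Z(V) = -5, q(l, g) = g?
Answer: 6*I*√3 ≈ 10.392*I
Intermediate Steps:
w(G, D) = 12*G
√(w(Z(14), 1) + q(-196, -48)) = √(12*(-5) - 48) = √(-60 - 48) = √(-108) = 6*I*√3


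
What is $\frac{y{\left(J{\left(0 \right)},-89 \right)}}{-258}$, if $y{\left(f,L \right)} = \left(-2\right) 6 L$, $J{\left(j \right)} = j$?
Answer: $- \frac{178}{43} \approx -4.1395$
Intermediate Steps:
$y{\left(f,L \right)} = - 12 L$
$\frac{y{\left(J{\left(0 \right)},-89 \right)}}{-258} = \frac{\left(-12\right) \left(-89\right)}{-258} = 1068 \left(- \frac{1}{258}\right) = - \frac{178}{43}$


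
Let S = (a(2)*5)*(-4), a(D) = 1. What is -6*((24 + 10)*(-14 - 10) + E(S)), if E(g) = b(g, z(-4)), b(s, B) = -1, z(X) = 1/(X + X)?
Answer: 4902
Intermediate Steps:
z(X) = 1/(2*X)
S = -20 (S = (1*5)*(-4) = 5*(-4) = -20)
E(g) = -1
-6*((24 + 10)*(-14 - 10) + E(S)) = -6*((24 + 10)*(-14 - 10) - 1) = -6*(34*(-24) - 1) = -6*(-816 - 1) = -6*(-817) = 4902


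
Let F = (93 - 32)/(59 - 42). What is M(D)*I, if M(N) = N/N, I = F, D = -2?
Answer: 61/17 ≈ 3.5882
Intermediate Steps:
F = 61/17 ≈ 3.5882
I = 61/17 ≈ 3.5882
M(N) = 1
M(D)*I = 1*(61/17) = 61/17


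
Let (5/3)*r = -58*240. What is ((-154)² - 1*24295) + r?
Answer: -8931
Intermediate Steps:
r = -8352 (r = 3*(-58*240)/5 = (⅗)*(-13920) = -8352)
((-154)² - 1*24295) + r = ((-154)² - 1*24295) - 8352 = (23716 - 24295) - 8352 = -579 - 8352 = -8931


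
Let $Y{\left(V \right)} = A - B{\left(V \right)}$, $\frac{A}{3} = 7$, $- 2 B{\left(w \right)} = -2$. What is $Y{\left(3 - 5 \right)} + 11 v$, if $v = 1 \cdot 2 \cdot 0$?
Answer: $20$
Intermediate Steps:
$B{\left(w \right)} = 1$ ($B{\left(w \right)} = \left(- \frac{1}{2}\right) \left(-2\right) = 1$)
$A = 21$ ($A = 3 \cdot 7 = 21$)
$v = 0$ ($v = 2 \cdot 0 = 0$)
$Y{\left(V \right)} = 20$ ($Y{\left(V \right)} = 21 - 1 = 20$)
$Y{\left(3 - 5 \right)} + 11 v = 20 + 11 \cdot 0 = 20 + 0 = 20$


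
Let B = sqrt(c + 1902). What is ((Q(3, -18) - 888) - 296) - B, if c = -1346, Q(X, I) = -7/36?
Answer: -42631/36 - 2*sqrt(139) ≈ -1207.8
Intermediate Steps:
Q(X, I) = -7/36 (Q(X, I) = -7*1/36 = -7/36)
B = 2*sqrt(139) (B = sqrt(-1346 + 1902) = sqrt(556) = 2*sqrt(139) ≈ 23.580)
((Q(3, -18) - 888) - 296) - B = ((-7/36 - 888) - 296) - 2*sqrt(139) = (-31975/36 - 296) - 2*sqrt(139) = -42631/36 - 2*sqrt(139)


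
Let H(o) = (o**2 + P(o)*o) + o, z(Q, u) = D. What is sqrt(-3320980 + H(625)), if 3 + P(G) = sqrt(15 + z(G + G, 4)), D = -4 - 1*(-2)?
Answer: sqrt(-2931605 + 625*sqrt(13)) ≈ 1711.5*I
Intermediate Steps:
D = -2 (D = -4 + 2 = -2)
z(Q, u) = -2
P(G) = -3 + sqrt(13) (P(G) = -3 + sqrt(15 - 2) = -3 + sqrt(13))
H(o) = o + o**2 + o*(-3 + sqrt(13)) (H(o) = (o**2 + (-3 + sqrt(13))*o) + o = (o**2 + o*(-3 + sqrt(13))) + o = o + o**2 + o*(-3 + sqrt(13)))
sqrt(-3320980 + H(625)) = sqrt(-3320980 + 625*(-2 + 625 + sqrt(13))) = sqrt(-3320980 + 625*(623 + sqrt(13))) = sqrt(-3320980 + (389375 + 625*sqrt(13))) = sqrt(-2931605 + 625*sqrt(13))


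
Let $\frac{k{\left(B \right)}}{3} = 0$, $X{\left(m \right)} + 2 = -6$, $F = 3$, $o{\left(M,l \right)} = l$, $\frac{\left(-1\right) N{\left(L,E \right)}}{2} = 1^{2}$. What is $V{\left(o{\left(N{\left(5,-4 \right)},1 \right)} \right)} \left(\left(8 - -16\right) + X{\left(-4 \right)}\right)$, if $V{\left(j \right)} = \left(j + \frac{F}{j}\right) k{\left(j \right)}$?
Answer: $0$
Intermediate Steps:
$N{\left(L,E \right)} = -2$ ($N{\left(L,E \right)} = - 2 \cdot 1^{2} = \left(-2\right) 1 = -2$)
$X{\left(m \right)} = -8$ ($X{\left(m \right)} = -2 - 6 = -8$)
$k{\left(B \right)} = 0$ ($k{\left(B \right)} = 3 \cdot 0 = 0$)
$V{\left(j \right)} = 0$ ($V{\left(j \right)} = \left(j + \frac{3}{j}\right) 0 = 0$)
$V{\left(o{\left(N{\left(5,-4 \right)},1 \right)} \right)} \left(\left(8 - -16\right) + X{\left(-4 \right)}\right) = 0 \left(\left(8 - -16\right) - 8\right) = 0 \left(\left(8 + 16\right) - 8\right) = 0 \left(24 - 8\right) = 0 \cdot 16 = 0$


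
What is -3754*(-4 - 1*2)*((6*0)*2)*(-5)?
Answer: 0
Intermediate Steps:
-3754*(-4 - 1*2)*((6*0)*2)*(-5) = -3754*(-4 - 2)*(0*2)*(-5) = -3754*(-6*0)*(-5) = -0*(-5) = -3754*0 = 0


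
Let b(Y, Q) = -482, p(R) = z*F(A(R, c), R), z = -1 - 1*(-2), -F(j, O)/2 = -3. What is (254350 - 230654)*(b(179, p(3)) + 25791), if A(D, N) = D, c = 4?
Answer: 599722064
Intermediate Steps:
F(j, O) = 6 (F(j, O) = -2*(-3) = 6)
z = 1 (z = -1 + 2 = 1)
p(R) = 6 (p(R) = 1*6 = 6)
(254350 - 230654)*(b(179, p(3)) + 25791) = (254350 - 230654)*(-482 + 25791) = 23696*25309 = 599722064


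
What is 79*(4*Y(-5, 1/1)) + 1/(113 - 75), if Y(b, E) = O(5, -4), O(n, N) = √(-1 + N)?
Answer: 1/38 + 316*I*√5 ≈ 0.026316 + 706.6*I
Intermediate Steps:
Y(b, E) = I*√5 (Y(b, E) = √(-1 - 4) = √(-5) = I*√5)
79*(4*Y(-5, 1/1)) + 1/(113 - 75) = 79*(4*(I*√5)) + 1/(113 - 75) = 79*(4*I*√5) + 1/38 = 316*I*√5 + 1/38 = 1/38 + 316*I*√5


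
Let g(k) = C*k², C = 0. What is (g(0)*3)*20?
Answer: 0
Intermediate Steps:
g(k) = 0 (g(k) = 0*k² = 0)
(g(0)*3)*20 = (0*3)*20 = 0*20 = 0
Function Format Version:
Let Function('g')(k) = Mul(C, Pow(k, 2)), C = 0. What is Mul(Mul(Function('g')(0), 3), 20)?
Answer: 0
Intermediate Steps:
Function('g')(k) = 0 (Function('g')(k) = Mul(0, Pow(k, 2)) = 0)
Mul(Mul(Function('g')(0), 3), 20) = Mul(Mul(0, 3), 20) = Mul(0, 20) = 0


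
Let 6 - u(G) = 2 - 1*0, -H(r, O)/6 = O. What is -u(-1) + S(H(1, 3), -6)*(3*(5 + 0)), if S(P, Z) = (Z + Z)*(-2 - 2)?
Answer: 716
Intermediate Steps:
H(r, O) = -6*O
S(P, Z) = -8*Z (S(P, Z) = (2*Z)*(-4) = -8*Z)
u(G) = 4 (u(G) = 6 - (2 - 1*0) = 6 - (2 + 0) = 6 - 1*2 = 6 - 2 = 4)
-u(-1) + S(H(1, 3), -6)*(3*(5 + 0)) = -1*4 + (-8*(-6))*(3*(5 + 0)) = -4 + 48*(3*5) = -4 + 48*15 = -4 + 720 = 716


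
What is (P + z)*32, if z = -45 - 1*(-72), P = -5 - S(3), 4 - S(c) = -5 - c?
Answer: 320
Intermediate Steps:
S(c) = 9 + c (S(c) = 4 - (-5 - c) = 4 + (5 + c) = 9 + c)
P = -17 (P = -5 - (9 + 3) = -5 - 1*12 = -5 - 12 = -17)
z = 27 (z = -45 + 72 = 27)
(P + z)*32 = (-17 + 27)*32 = 10*32 = 320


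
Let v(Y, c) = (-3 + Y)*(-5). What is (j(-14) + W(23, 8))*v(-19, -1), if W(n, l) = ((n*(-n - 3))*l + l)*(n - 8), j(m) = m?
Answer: -7881940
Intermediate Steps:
v(Y, c) = 15 - 5*Y
W(n, l) = (-8 + n)*(l + l*n*(-3 - n)) (W(n, l) = ((n*(-3 - n))*l + l)*(-8 + n) = (l*n*(-3 - n) + l)*(-8 + n) = (l + l*n*(-3 - n))*(-8 + n) = (-8 + n)*(l + l*n*(-3 - n)))
(j(-14) + W(23, 8))*v(-19, -1) = (-14 + 8*(-8 - 1*23³ + 5*23² + 25*23))*(15 - 5*(-19)) = (-14 + 8*(-8 - 1*12167 + 5*529 + 575))*(15 + 95) = (-14 + 8*(-8 - 12167 + 2645 + 575))*110 = (-14 + 8*(-8955))*110 = (-14 - 71640)*110 = -71654*110 = -7881940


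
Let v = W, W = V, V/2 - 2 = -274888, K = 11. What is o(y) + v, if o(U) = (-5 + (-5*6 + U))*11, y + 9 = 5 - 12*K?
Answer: -551653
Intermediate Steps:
V = -549772 (V = 4 + 2*(-274888) = 4 - 549776 = -549772)
W = -549772
v = -549772
y = -136 (y = -9 + (5 - 12*11) = -9 + (5 - 132) = -9 - 127 = -136)
o(U) = -385 + 11*U (o(U) = (-5 + (-30 + U))*11 = (-35 + U)*11 = -385 + 11*U)
o(y) + v = (-385 + 11*(-136)) - 549772 = (-385 - 1496) - 549772 = -1881 - 549772 = -551653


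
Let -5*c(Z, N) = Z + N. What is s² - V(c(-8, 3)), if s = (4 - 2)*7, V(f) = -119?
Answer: 315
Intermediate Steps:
c(Z, N) = -N/5 - Z/5 (c(Z, N) = -(Z + N)/5 = -(N + Z)/5 = -N/5 - Z/5)
s = 14 (s = 2*7 = 14)
s² - V(c(-8, 3)) = 14² - 1*(-119) = 196 + 119 = 315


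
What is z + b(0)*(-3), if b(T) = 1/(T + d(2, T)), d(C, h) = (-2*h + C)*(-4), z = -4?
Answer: -29/8 ≈ -3.6250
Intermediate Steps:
d(C, h) = -4*C + 8*h (d(C, h) = (C - 2*h)*(-4) = -4*C + 8*h)
b(T) = 1/(-8 + 9*T) (b(T) = 1/(T + (-4*2 + 8*T)) = 1/(T + (-8 + 8*T)) = 1/(-8 + 9*T))
z + b(0)*(-3) = -4 - 3/(-8 + 9*0) = -4 - 3/(-8 + 0) = -4 - 3/(-8) = -4 - ⅛*(-3) = -4 + 3/8 = -29/8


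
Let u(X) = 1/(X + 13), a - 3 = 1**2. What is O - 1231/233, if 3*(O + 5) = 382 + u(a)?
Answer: 463713/3961 ≈ 117.07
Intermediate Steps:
a = 4 (a = 3 + 1**2 = 3 + 1 = 4)
u(X) = 1/(13 + X)
O = 2080/17 (O = -5 + (382 + 1/(13 + 4))/3 = -5 + (382 + 1/17)/3 = -5 + (1/3)*(6495/17) = -5 + 2165/17 = 2080/17 ≈ 122.35)
O - 1231/233 = 2080/17 - 1231/233 = 463713/3961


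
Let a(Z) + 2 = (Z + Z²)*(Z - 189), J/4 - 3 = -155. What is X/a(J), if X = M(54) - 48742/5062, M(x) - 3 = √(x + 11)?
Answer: 8389/372231175827 - √65/294137634 ≈ -4.8727e-9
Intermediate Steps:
M(x) = 3 + √(11 + x) (M(x) = 3 + √(x + 11) = 3 + √(11 + x))
X = -16778/2531 + √65 (X = (3 + √(11 + 54)) - 48742/5062 = (3 + √65) - 48742*1/5062 = (3 + √65) - 24371/2531 = -16778/2531 + √65 ≈ 1.4333)
J = -608 (J = 12 + 4*(-155) = 12 - 620 = -608)
a(Z) = -2 + (-189 + Z)*(Z + Z²) (a(Z) = -2 + (Z + Z²)*(Z - 189) = -2 + (Z + Z²)*(-189 + Z) = -2 + (-189 + Z)*(Z + Z²))
X/a(J) = (-16778/2531 + √65)/(-2 + (-608)³ - 189*(-608) - 188*(-608)²) = (-16778/2531 + √65)/(-2 - 224755712 + 114912 - 188*369664) = (-16778/2531 + √65)/(-2 - 224755712 + 114912 - 69496832) = (-16778/2531 + √65)/(-294137634) = (-16778/2531 + √65)*(-1/294137634) = 8389/372231175827 - √65/294137634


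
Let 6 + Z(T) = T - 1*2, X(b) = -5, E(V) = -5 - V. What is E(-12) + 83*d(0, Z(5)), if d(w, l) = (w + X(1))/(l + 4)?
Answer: -408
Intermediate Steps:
Z(T) = -8 + T (Z(T) = -6 + (T - 1*2) = -6 + (T - 2) = -6 + (-2 + T) = -8 + T)
d(w, l) = (-5 + w)/(4 + l) (d(w, l) = (w - 5)/(l + 4) = (-5 + w)/(4 + l))
E(-12) + 83*d(0, Z(5)) = (-5 - 1*(-12)) + 83*((-5 + 0)/(4 + (-8 + 5))) = (-5 + 12) + 83*(-5/(4 - 3)) = 7 + 83*(-5/1) = 7 + 83*(1*(-5)) = 7 + 83*(-5) = 7 - 415 = -408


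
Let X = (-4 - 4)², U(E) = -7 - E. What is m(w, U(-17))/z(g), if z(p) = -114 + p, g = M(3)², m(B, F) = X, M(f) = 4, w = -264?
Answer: -32/49 ≈ -0.65306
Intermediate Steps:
X = 64 (X = (-8)² = 64)
m(B, F) = 64
g = 16 (g = 4² = 16)
m(w, U(-17))/z(g) = 64/(-114 + 16) = 64/(-98) = 64*(-1/98) = -32/49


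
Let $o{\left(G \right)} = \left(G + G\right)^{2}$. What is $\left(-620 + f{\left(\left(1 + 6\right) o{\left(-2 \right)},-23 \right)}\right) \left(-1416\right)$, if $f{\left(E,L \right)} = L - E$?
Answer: $1069080$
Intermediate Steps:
$o{\left(G \right)} = 4 G^{2}$ ($o{\left(G \right)} = \left(2 G\right)^{2} = 4 G^{2}$)
$\left(-620 + f{\left(\left(1 + 6\right) o{\left(-2 \right)},-23 \right)}\right) \left(-1416\right) = \left(-620 - \left(23 + \left(1 + 6\right) 4 \left(-2\right)^{2}\right)\right) \left(-1416\right) = \left(-620 - \left(23 + 7 \cdot 4 \cdot 4\right)\right) \left(-1416\right) = \left(-620 - \left(23 + 7 \cdot 16\right)\right) \left(-1416\right) = \left(-620 - 135\right) \left(-1416\right) = \left(-755\right) \left(-1416\right) = 1069080$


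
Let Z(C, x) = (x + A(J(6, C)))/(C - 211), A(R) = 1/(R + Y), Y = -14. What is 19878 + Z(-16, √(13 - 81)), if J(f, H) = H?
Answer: 135369181/6810 - 2*I*√17/227 ≈ 19878.0 - 0.036327*I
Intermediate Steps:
A(R) = 1/(-14 + R) (A(R) = 1/(R - 14) = 1/(-14 + R))
Z(C, x) = (x + 1/(-14 + C))/(-211 + C) (Z(C, x) = (x + 1/(-14 + C))/(C - 211) = (x + 1/(-14 + C))/(-211 + C))
19878 + Z(-16, √(13 - 81)) = 19878 + (1 + √(13 - 81)*(-14 - 16))/((-211 - 16)*(-14 - 16)) = 19878 + (1 + √(-68)*(-30))/(-227*(-30)) = 19878 - 1/227*(-1/30)*(1 + (2*I*√17)*(-30)) = 19878 - 1/227*(-1/30)*(1 - 60*I*√17) = 19878 + (1/6810 - 2*I*√17/227) = 135369181/6810 - 2*I*√17/227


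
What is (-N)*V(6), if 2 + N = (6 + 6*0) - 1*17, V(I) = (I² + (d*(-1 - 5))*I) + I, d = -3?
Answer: 1950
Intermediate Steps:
V(I) = I² + 19*I (V(I) = (I² + (-3*(-1 - 5))*I) + I = (I² + (-3*(-6))*I) + I = (I² + 18*I) + I = I² + 19*I)
N = -13 (N = -2 + ((6 + 6*0) - 1*17) = -2 + ((6 + 0) - 17) = -2 + (6 - 17) = -2 - 11 = -13)
(-N)*V(6) = (-1*(-13))*(6*(19 + 6)) = 13*(6*25) = 13*150 = 1950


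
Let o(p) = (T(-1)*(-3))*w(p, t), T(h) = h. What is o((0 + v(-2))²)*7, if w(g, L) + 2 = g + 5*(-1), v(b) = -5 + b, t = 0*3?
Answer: 882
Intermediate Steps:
t = 0
w(g, L) = -7 + g (w(g, L) = -2 + (g + 5*(-1)) = -2 + (g - 5) = -2 + (-5 + g) = -7 + g)
o(p) = -21 + 3*p (o(p) = (-1*(-3))*(-7 + p) = 3*(-7 + p) = -21 + 3*p)
o((0 + v(-2))²)*7 = (-21 + 3*(0 + (-5 - 2))²)*7 = (-21 + 3*(0 - 7)²)*7 = (-21 + 3*(-7)²)*7 = (-21 + 3*49)*7 = (-21 + 147)*7 = 126*7 = 882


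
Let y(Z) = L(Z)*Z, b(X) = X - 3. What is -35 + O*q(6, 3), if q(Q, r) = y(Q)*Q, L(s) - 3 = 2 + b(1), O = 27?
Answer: 2881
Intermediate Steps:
b(X) = -3 + X
L(s) = 3 (L(s) = 3 + (2 + (-3 + 1)) = 3 + (2 - 2) = 3 + 0 = 3)
y(Z) = 3*Z
q(Q, r) = 3*Q² (q(Q, r) = (3*Q)*Q = 3*Q²)
-35 + O*q(6, 3) = -35 + 27*(3*6²) = -35 + 27*(3*36) = -35 + 27*108 = -35 + 2916 = 2881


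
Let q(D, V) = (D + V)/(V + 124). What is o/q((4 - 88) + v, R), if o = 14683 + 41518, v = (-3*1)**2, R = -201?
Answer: 4327477/276 ≈ 15679.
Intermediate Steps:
v = 9 (v = (-3)**2 = 9)
q(D, V) = (D + V)/(124 + V)
o = 56201
o/q((4 - 88) + v, R) = 56201/(((((4 - 88) + 9) - 201)/(124 - 201))) = 56201/((((-84 + 9) - 201)/(-77))) = 56201/((-(-75 - 201)/77)) = 56201/((-1/77*(-276))) = 56201/(276/77) = 56201*(77/276) = 4327477/276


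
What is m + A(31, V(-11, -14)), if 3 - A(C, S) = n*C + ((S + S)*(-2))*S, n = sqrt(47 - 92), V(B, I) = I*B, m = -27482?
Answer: 67385 - 93*I*sqrt(5) ≈ 67385.0 - 207.95*I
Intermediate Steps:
V(B, I) = B*I
n = 3*I*sqrt(5) (n = sqrt(-45) = 3*I*sqrt(5) ≈ 6.7082*I)
A(C, S) = 3 + 4*S**2 - 3*I*C*sqrt(5) (A(C, S) = 3 - ((3*I*sqrt(5))*C + ((S + S)*(-2))*S) = 3 - (3*I*C*sqrt(5) + ((2*S)*(-2))*S) = 3 - (3*I*C*sqrt(5) + (-4*S)*S) = 3 - (3*I*C*sqrt(5) - 4*S**2) = 3 - (-4*S**2 + 3*I*C*sqrt(5)) = 3 + (4*S**2 - 3*I*C*sqrt(5)) = 3 + 4*S**2 - 3*I*C*sqrt(5))
m + A(31, V(-11, -14)) = -27482 + (3 + 4*(-11*(-14))**2 - 3*I*31*sqrt(5)) = -27482 + (3 + 4*154**2 - 93*I*sqrt(5)) = -27482 + (3 + 4*23716 - 93*I*sqrt(5)) = -27482 + (3 + 94864 - 93*I*sqrt(5)) = -27482 + (94867 - 93*I*sqrt(5)) = 67385 - 93*I*sqrt(5)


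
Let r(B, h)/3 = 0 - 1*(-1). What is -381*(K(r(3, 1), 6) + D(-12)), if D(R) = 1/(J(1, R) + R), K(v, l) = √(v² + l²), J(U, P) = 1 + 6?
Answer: 381/5 - 1143*√5 ≈ -2479.6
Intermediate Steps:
J(U, P) = 7
r(B, h) = 3 (r(B, h) = 3*(0 - 1*(-1)) = 3*(0 + 1) = 3*1 = 3)
K(v, l) = √(l² + v²)
D(R) = 1/(7 + R)
-381*(K(r(3, 1), 6) + D(-12)) = -381*(√(6² + 3²) + 1/(7 - 12)) = -381*(√(36 + 9) + 1/(-5)) = -381*(√45 - ⅕) = -381*(3*√5 - ⅕) = -381*(-⅕ + 3*√5) = 381/5 - 1143*√5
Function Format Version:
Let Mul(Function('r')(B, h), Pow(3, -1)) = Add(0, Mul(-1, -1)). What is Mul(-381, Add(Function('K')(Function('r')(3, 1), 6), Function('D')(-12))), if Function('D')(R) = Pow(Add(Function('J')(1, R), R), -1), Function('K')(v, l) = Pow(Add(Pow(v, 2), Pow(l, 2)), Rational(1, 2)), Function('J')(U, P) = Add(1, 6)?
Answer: Add(Rational(381, 5), Mul(-1143, Pow(5, Rational(1, 2)))) ≈ -2479.6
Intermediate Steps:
Function('J')(U, P) = 7
Function('r')(B, h) = 3 (Function('r')(B, h) = Mul(3, Add(0, Mul(-1, -1))) = Mul(3, Add(0, 1)) = Mul(3, 1) = 3)
Function('K')(v, l) = Pow(Add(Pow(l, 2), Pow(v, 2)), Rational(1, 2))
Function('D')(R) = Pow(Add(7, R), -1)
Mul(-381, Add(Function('K')(Function('r')(3, 1), 6), Function('D')(-12))) = Mul(-381, Add(Pow(Add(Pow(6, 2), Pow(3, 2)), Rational(1, 2)), Pow(Add(7, -12), -1))) = Mul(-381, Add(Pow(Add(36, 9), Rational(1, 2)), Pow(-5, -1))) = Mul(-381, Add(Pow(45, Rational(1, 2)), Rational(-1, 5))) = Mul(-381, Add(Mul(3, Pow(5, Rational(1, 2))), Rational(-1, 5))) = Mul(-381, Add(Rational(-1, 5), Mul(3, Pow(5, Rational(1, 2))))) = Add(Rational(381, 5), Mul(-1143, Pow(5, Rational(1, 2))))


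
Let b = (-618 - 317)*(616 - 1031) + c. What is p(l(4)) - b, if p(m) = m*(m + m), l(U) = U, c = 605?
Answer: -388598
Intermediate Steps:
p(m) = 2*m**2 (p(m) = m*(2*m) = 2*m**2)
b = 388630 (b = (-618 - 317)*(616 - 1031) + 605 = -935*(-415) + 605 = 388025 + 605 = 388630)
p(l(4)) - b = 2*4**2 - 1*388630 = 2*16 - 388630 = 32 - 388630 = -388598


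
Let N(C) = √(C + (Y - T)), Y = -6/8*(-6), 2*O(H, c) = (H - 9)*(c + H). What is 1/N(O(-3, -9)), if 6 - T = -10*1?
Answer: √2/11 ≈ 0.12856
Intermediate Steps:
T = 16 (T = 6 - (-10) = 6 - 1*(-10) = 6 + 10 = 16)
O(H, c) = (-9 + H)*(H + c)/2 (O(H, c) = ((H - 9)*(c + H))/2 = ((-9 + H)*(H + c))/2 = (-9 + H)*(H + c)/2)
Y = 9/2 (Y = -6*⅛*(-6) = -¾*(-6) = 9/2 ≈ 4.5000)
N(C) = √(-23/2 + C) (N(C) = √(C + (9/2 - 1*16)) = √(C + (9/2 - 16)) = √(C - 23/2) = √(-23/2 + C))
1/N(O(-3, -9)) = 1/(√(-46 + 4*((½)*(-3)² - 9/2*(-3) - 9/2*(-9) + (½)*(-3)*(-9)))/2) = 1/(√(-46 + 4*((½)*9 + 27/2 + 81/2 + 27/2))/2) = 1/(√(-46 + 4*(9/2 + 27/2 + 81/2 + 27/2))/2) = 1/(√(-46 + 4*72)/2) = 1/(√(-46 + 288)/2) = 1/(√242/2) = 1/((11*√2)/2) = 1/(11*√2/2) = √2/11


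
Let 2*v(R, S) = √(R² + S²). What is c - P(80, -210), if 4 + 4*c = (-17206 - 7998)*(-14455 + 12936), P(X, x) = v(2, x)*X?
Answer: 9571218 - 80*√11026 ≈ 9.5628e+6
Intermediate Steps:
v(R, S) = √(R² + S²)/2
P(X, x) = X*√(4 + x²)/2 (P(X, x) = (√(2² + x²)/2)*X = (√(4 + x²)/2)*X = X*√(4 + x²)/2)
c = 9571218 (c = -1 + ((-17206 - 7998)*(-14455 + 12936))/4 = -1 + (-25204*(-1519))/4 = -1 + (¼)*38284876 = -1 + 9571219 = 9571218)
c - P(80, -210) = 9571218 - 80*√(4 + (-210)²)/2 = 9571218 - 80*√(4 + 44100)/2 = 9571218 - 80*√44104/2 = 9571218 - 80*2*√11026/2 = 9571218 - 80*√11026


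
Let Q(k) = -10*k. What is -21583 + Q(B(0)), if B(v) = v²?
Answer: -21583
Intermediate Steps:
-21583 + Q(B(0)) = -21583 - 10*0² = -21583 - 10*0 = -21583 + 0 = -21583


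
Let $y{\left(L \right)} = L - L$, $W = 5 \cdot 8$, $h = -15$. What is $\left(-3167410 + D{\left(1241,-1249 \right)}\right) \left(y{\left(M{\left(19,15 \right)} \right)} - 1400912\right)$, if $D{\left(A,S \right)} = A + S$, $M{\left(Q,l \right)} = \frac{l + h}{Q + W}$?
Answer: $4437273885216$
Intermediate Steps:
$W = 40$
$M{\left(Q,l \right)} = \frac{-15 + l}{40 + Q}$ ($M{\left(Q,l \right)} = \frac{l - 15}{Q + 40} = \frac{-15 + l}{40 + Q}$)
$y{\left(L \right)} = 0$
$\left(-3167410 + D{\left(1241,-1249 \right)}\right) \left(y{\left(M{\left(19,15 \right)} \right)} - 1400912\right) = \left(-3167410 + \left(1241 - 1249\right)\right) \left(0 - 1400912\right) = \left(-3167410 - 8\right) \left(-1400912\right) = \left(-3167418\right) \left(-1400912\right) = 4437273885216$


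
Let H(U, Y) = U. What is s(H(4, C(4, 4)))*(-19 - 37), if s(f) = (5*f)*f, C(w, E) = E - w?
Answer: -4480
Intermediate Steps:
s(f) = 5*f²
s(H(4, C(4, 4)))*(-19 - 37) = (5*4²)*(-19 - 37) = (5*16)*(-56) = 80*(-56) = -4480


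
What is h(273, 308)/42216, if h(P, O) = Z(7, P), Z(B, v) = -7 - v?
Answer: -35/5277 ≈ -0.0066326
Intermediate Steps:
h(P, O) = -7 - P
h(273, 308)/42216 = (-7 - 1*273)/42216 = (-7 - 273)*(1/42216) = -280*1/42216 = -35/5277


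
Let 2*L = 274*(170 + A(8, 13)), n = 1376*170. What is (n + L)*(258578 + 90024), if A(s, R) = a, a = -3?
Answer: 89520644998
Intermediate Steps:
A(s, R) = -3
n = 233920
L = 22879 (L = (274*(170 - 3))/2 = (274*167)/2 = (½)*45758 = 22879)
(n + L)*(258578 + 90024) = (233920 + 22879)*(258578 + 90024) = 256799*348602 = 89520644998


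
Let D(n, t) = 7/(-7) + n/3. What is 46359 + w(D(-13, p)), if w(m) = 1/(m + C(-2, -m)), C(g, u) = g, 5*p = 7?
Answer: 1019895/22 ≈ 46359.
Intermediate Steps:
p = 7/5 (p = (1/5)*7 = 7/5 ≈ 1.4000)
D(n, t) = -1 + n/3 (D(n, t) = 7*(-1/7) + n*(1/3) = -1 + n/3)
w(m) = 1/(-2 + m) (w(m) = 1/(m - 2) = 1/(-2 + m))
46359 + w(D(-13, p)) = 46359 + 1/(-2 + (-1 + (1/3)*(-13))) = 46359 + 1/(-2 + (-1 - 13/3)) = 46359 + 1/(-2 - 16/3) = 46359 + 1/(-22/3) = 46359 - 3/22 = 1019895/22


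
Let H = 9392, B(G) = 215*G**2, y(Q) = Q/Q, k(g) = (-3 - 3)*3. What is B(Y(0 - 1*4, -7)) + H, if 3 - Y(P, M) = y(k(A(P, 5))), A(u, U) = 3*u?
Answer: 10252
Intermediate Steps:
k(g) = -18 (k(g) = -6*3 = -18)
y(Q) = 1
Y(P, M) = 2 (Y(P, M) = 3 - 1*1 = 3 - 1 = 2)
B(Y(0 - 1*4, -7)) + H = 215*2**2 + 9392 = 215*4 + 9392 = 860 + 9392 = 10252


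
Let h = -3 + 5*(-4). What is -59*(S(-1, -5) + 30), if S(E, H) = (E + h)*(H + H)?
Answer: -15930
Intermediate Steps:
h = -23 (h = -3 - 20 = -23)
S(E, H) = 2*H*(-23 + E) (S(E, H) = (E - 23)*(H + H) = (-23 + E)*(2*H) = 2*H*(-23 + E))
-59*(S(-1, -5) + 30) = -59*(2*(-5)*(-23 - 1) + 30) = -59*(2*(-5)*(-24) + 30) = -59*(240 + 30) = -59*270 = -15930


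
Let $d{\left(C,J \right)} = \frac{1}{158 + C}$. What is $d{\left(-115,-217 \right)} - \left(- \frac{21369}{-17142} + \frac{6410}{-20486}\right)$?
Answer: $- \frac{2291314815}{2516725586} \approx -0.91043$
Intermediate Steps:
$d{\left(-115,-217 \right)} - \left(- \frac{21369}{-17142} + \frac{6410}{-20486}\right) = \frac{1}{158 - 115} - \left(- \frac{21369}{-17142} + \frac{6410}{-20486}\right) = \frac{1}{43} - \left(\left(-21369\right) \left(- \frac{1}{17142}\right) + 6410 \left(- \frac{1}{20486}\right)\right) = \frac{1}{43} - \left(\frac{7123}{5714} - \frac{3205}{10243}\right) = \frac{1}{43} - \frac{54647519}{58528502} = - \frac{2291314815}{2516725586}$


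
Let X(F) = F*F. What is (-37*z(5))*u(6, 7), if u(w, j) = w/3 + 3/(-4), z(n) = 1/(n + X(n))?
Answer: -37/24 ≈ -1.5417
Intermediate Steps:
X(F) = F**2
z(n) = 1/(n + n**2)
u(w, j) = -3/4 + w/3 (u(w, j) = w*(1/3) + 3*(-1/4) = w/3 - 3/4 = -3/4 + w/3)
(-37*z(5))*u(6, 7) = (-37/(5*(1 + 5)))*(-3/4 + (1/3)*6) = (-37/(5*6))*(-3/4 + 2) = -37/(5*6)*(5/4) = -37*1/30*(5/4) = -37/30*5/4 = -37/24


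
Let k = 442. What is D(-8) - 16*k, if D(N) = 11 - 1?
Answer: -7062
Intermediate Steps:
D(N) = 10
D(-8) - 16*k = 10 - 16*442 = 10 - 7072 = -7062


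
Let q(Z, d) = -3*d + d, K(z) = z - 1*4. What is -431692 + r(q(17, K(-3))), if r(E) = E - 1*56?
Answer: -431734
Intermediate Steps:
K(z) = -4 + z (K(z) = z - 4 = -4 + z)
q(Z, d) = -2*d
r(E) = -56 + E (r(E) = E - 56 = -56 + E)
-431692 + r(q(17, K(-3))) = -431692 + (-56 - 2*(-4 - 3)) = -431692 + (-56 - 2*(-7)) = -431692 + (-56 + 14) = -431692 - 42 = -431734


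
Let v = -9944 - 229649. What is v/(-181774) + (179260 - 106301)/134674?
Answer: 11382249237/6120057919 ≈ 1.8598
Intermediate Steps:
v = -239593
v/(-181774) + (179260 - 106301)/134674 = -239593/(-181774) + (179260 - 106301)/134674 = -239593*(-1/181774) + 72959*(1/134674) = 239593/181774 + 72959/134674 = 11382249237/6120057919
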